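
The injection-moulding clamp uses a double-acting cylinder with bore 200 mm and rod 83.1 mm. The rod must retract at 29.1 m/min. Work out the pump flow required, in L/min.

Rod-side annular area A_ann = π/4 × (200² − 83.1²) = 25990 mm^2
Q = A × v

Q ≈ 756 L/min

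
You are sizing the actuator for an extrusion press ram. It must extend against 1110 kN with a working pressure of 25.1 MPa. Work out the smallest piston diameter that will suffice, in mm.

Extension force acts on the full piston face: F = P × (π/4)D².
D = √(4F / (πP)) = √(4 × 1110 kN / (π × 25.1 MPa))

D ≈ 237 mm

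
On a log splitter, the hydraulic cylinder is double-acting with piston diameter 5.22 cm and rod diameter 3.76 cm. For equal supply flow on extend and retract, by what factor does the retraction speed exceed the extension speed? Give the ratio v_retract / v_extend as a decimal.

v_ret/v_ext ≈ 2.08

Cap-side area A_cap = π/4 × (5.22 cm)² = 21.40 cm^2
Rod-side annular area A_ann = π/4 × (5.22² − 3.76²) = 10.30 cm^2
For equal Q, v ∝ 1/A, so v_ret/v_ext = A_cap/A_ann.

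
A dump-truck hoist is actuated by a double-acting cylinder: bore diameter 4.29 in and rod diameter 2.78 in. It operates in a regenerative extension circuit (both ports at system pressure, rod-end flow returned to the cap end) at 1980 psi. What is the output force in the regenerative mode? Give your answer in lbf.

F ≈ 12000 lbf

With equal pressure on both faces, forces on the annular region cancel; the net push is pressure × rod cross-section.
Rod cross-section A_rod = π/4 × (2.78 in)² = 6.070 in^2
F = P × A_rod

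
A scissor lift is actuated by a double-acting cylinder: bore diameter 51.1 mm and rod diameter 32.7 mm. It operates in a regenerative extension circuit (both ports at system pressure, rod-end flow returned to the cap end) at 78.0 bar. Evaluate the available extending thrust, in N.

F ≈ 6550 N

With equal pressure on both faces, forces on the annular region cancel; the net push is pressure × rod cross-section.
Rod cross-section A_rod = π/4 × (32.7 mm)² = 839.8 mm^2
F = P × A_rod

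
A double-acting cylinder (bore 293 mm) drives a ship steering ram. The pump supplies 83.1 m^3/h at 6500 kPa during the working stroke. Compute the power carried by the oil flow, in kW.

W ≈ 150 kW

Hydraulic power = P × Q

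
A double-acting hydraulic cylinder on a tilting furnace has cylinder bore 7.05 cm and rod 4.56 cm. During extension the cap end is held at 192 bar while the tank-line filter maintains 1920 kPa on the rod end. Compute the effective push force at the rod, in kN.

Cap-side area A_cap = π/4 × (7.05 cm)² = 39.04 cm^2
Rod-side annular area A_ann = π/4 × (7.05² − 4.56²) = 22.70 cm^2
Net thrust = P_cap·A_cap − P_rod·A_ann = 74.95 kN − 4.359 kN

F ≈ 70.6 kN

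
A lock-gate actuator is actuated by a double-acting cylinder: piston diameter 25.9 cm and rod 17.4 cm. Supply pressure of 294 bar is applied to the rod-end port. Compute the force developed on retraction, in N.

F ≈ 8.50e5 N

Rod-side annular area A_ann = π/4 × (25.9² − 17.4²) = 289.1 cm^2
On retraction the pressure acts on the annular area (bore minus rod).
F = P × A_ann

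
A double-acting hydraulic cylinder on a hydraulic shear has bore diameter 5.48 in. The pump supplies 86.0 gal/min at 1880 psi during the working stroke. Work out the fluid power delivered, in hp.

W ≈ 94.3 hp

Hydraulic power = P × Q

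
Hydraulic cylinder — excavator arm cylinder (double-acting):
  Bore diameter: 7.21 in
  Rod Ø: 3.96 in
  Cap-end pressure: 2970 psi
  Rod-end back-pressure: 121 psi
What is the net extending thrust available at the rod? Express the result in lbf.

Cap-side area A_cap = π/4 × (7.21 in)² = 40.83 in^2
Rod-side annular area A_ann = π/4 × (7.21² − 3.96²) = 28.51 in^2
Net thrust = P_cap·A_cap − P_rod·A_ann = 1.213e5 lbf − 3450 lbf

F ≈ 1.18e5 lbf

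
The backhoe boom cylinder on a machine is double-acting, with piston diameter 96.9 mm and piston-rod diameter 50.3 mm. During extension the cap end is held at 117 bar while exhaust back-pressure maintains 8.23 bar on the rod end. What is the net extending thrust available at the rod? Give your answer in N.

F ≈ 81800 N

Cap-side area A_cap = π/4 × (96.9 mm)² = 7375 mm^2
Rod-side annular area A_ann = π/4 × (96.9² − 50.3²) = 5387 mm^2
Net thrust = P_cap·A_cap − P_rod·A_ann = 86280 N − 4434 N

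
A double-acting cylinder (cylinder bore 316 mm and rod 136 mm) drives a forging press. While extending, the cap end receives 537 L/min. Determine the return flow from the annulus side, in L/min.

Cap-side area A_cap = π/4 × (316 mm)² = 78430 mm^2
Rod-side annular area A_ann = π/4 × (316² − 136²) = 63900 mm^2
Piston speed v = Q_in/A_cap; rod-end outflow Q_out = v × A_ann = Q_in × A_ann/A_cap.

Q_out ≈ 438 L/min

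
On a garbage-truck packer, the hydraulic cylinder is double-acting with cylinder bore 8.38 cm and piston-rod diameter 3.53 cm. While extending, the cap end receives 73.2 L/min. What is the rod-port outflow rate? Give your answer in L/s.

Q_out ≈ 1.00 L/s

Cap-side area A_cap = π/4 × (8.38 cm)² = 55.15 cm^2
Rod-side annular area A_ann = π/4 × (8.38² − 3.53²) = 45.37 cm^2
Piston speed v = Q_in/A_cap; rod-end outflow Q_out = v × A_ann = Q_in × A_ann/A_cap.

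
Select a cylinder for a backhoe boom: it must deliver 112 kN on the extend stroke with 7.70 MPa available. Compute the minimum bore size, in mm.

Extension force acts on the full piston face: F = P × (π/4)D².
D = √(4F / (πP)) = √(4 × 112 kN / (π × 7.70 MPa))

D ≈ 136 mm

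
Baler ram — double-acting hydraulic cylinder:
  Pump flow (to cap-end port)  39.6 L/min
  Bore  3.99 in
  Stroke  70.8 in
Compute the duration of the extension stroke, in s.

Cap-side area A_cap = π/4 × (3.99 in)² = 12.50 in^2
Swept volume V = A × L; t = V / Q = A·L / Q

t ≈ 22.0 s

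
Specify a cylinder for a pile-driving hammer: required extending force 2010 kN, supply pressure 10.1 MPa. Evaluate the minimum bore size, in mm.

D ≈ 503 mm

Extension force acts on the full piston face: F = P × (π/4)D².
D = √(4F / (πP)) = √(4 × 2010 kN / (π × 10.1 MPa))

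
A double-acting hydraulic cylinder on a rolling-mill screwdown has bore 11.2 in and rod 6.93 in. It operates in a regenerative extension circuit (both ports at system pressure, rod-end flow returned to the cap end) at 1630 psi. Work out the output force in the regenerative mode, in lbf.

With equal pressure on both faces, forces on the annular region cancel; the net push is pressure × rod cross-section.
Rod cross-section A_rod = π/4 × (6.93 in)² = 37.72 in^2
F = P × A_rod

F ≈ 61500 lbf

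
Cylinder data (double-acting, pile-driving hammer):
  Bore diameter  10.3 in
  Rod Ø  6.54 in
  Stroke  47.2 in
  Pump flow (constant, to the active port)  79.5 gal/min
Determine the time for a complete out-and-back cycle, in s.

t ≈ 20.5 s

Cap-side area A_cap = π/4 × (10.3 in)² = 83.32 in^2
Rod-side annular area A_ann = π/4 × (10.3² − 6.54²) = 49.73 in^2
t_ext = A_cap·L/Q = 12.85 s
t_ret = A_ann·L/Q = 7.669 s
t_cycle = t_ext + t_ret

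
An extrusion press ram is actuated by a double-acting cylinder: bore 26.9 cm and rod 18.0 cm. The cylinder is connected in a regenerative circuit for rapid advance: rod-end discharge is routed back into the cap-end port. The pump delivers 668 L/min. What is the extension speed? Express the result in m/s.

v ≈ 0.438 m/s

In regeneration the rod-end outflow joins the pump flow into the cap end, so the net volume the pump must supply per unit advance equals the rod cross-section area.
Rod cross-section A_rod = π/4 × (18.0 cm)² = 254.5 cm^2
v = Q_pump / A_rod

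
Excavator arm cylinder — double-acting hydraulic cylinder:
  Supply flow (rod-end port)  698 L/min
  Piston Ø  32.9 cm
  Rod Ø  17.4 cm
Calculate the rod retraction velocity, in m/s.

Rod-side annular area A_ann = π/4 × (32.9² − 17.4²) = 612.3 cm^2
Flow into the rod-end port fills the annular volume.
v = Q / A

v ≈ 0.190 m/s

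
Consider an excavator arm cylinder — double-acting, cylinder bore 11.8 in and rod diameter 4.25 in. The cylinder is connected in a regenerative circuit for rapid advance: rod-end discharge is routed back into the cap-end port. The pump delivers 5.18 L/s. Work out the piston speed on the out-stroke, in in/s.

In regeneration the rod-end outflow joins the pump flow into the cap end, so the net volume the pump must supply per unit advance equals the rod cross-section area.
Rod cross-section A_rod = π/4 × (4.25 in)² = 14.19 in^2
v = Q_pump / A_rod

v ≈ 22.3 in/s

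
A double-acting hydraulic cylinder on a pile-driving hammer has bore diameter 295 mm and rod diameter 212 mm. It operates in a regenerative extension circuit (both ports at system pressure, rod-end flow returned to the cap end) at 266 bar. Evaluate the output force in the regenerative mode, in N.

F ≈ 9.39e5 N

With equal pressure on both faces, forces on the annular region cancel; the net push is pressure × rod cross-section.
Rod cross-section A_rod = π/4 × (212 mm)² = 35300 mm^2
F = P × A_rod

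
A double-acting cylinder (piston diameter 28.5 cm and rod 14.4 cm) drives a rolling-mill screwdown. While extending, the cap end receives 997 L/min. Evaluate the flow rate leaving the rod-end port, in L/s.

Cap-side area A_cap = π/4 × (28.5 cm)² = 637.9 cm^2
Rod-side annular area A_ann = π/4 × (28.5² − 14.4²) = 475.1 cm^2
Piston speed v = Q_in/A_cap; rod-end outflow Q_out = v × A_ann = Q_in × A_ann/A_cap.

Q_out ≈ 12.4 L/s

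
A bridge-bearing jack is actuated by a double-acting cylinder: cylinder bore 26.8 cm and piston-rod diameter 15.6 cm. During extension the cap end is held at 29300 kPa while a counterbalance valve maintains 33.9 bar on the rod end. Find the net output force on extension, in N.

Cap-side area A_cap = π/4 × (26.8 cm)² = 564.1 cm^2
Rod-side annular area A_ann = π/4 × (26.8² − 15.6²) = 373.0 cm^2
Net thrust = P_cap·A_cap − P_rod·A_ann = 1.653e6 N − 1.264e5 N

F ≈ 1.53e6 N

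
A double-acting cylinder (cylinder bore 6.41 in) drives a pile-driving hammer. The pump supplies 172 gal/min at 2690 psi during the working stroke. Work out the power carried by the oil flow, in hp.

W ≈ 270 hp

Hydraulic power = P × Q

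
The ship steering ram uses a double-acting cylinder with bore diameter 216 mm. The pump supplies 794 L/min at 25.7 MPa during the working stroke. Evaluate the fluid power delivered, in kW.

W ≈ 340 kW

Hydraulic power = P × Q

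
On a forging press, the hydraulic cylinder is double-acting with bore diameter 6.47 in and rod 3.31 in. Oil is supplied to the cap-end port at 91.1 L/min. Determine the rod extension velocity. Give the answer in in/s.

v ≈ 2.82 in/s

Cap-side area A_cap = π/4 × (6.47 in)² = 32.88 in^2
v = Q / A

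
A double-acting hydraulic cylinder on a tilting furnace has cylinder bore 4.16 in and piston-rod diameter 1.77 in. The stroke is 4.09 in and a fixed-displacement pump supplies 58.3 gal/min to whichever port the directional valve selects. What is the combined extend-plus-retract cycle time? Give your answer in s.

t ≈ 0.451 s

Cap-side area A_cap = π/4 × (4.16 in)² = 13.59 in^2
Rod-side annular area A_ann = π/4 × (4.16² − 1.77²) = 11.13 in^2
t_ext = A_cap·L/Q = 0.2477 s
t_ret = A_ann·L/Q = 0.2028 s
t_cycle = t_ext + t_ret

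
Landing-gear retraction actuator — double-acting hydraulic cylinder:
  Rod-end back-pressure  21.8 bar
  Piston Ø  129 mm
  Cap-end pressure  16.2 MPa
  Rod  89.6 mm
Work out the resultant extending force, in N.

F ≈ 1.97e5 N

Cap-side area A_cap = π/4 × (129 mm)² = 13070 mm^2
Rod-side annular area A_ann = π/4 × (129² − 89.6²) = 6765 mm^2
Net thrust = P_cap·A_cap − P_rod·A_ann = 2.117e5 N − 14750 N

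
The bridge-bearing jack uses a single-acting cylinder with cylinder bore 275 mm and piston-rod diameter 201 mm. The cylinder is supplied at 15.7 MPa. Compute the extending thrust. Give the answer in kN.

F ≈ 933 kN

Cap-side area A_cap = π/4 × (275 mm)² = 59400 mm^2
F = P × A_cap = 15.7 MPa × A_cap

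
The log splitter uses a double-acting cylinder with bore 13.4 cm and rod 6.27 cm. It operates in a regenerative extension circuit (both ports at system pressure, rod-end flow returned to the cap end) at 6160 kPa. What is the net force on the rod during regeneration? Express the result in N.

With equal pressure on both faces, forces on the annular region cancel; the net push is pressure × rod cross-section.
Rod cross-section A_rod = π/4 × (6.27 cm)² = 30.88 cm^2
F = P × A_rod

F ≈ 19000 N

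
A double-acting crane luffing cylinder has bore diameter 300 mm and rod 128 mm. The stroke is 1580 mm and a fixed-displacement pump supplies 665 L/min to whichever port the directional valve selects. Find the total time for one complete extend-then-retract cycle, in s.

t ≈ 18.3 s

Cap-side area A_cap = π/4 × (300 mm)² = 70690 mm^2
Rod-side annular area A_ann = π/4 × (300² − 128²) = 57820 mm^2
t_ext = A_cap·L/Q = 10.08 s
t_ret = A_ann·L/Q = 8.242 s
t_cycle = t_ext + t_ret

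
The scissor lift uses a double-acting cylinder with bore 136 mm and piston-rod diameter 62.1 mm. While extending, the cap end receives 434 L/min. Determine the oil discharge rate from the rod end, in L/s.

Cap-side area A_cap = π/4 × (136 mm)² = 14530 mm^2
Rod-side annular area A_ann = π/4 × (136² − 62.1²) = 11500 mm^2
Piston speed v = Q_in/A_cap; rod-end outflow Q_out = v × A_ann = Q_in × A_ann/A_cap.

Q_out ≈ 5.73 L/s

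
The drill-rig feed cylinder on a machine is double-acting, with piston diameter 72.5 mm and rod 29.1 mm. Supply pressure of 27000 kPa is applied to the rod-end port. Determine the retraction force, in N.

F ≈ 93500 N

Rod-side annular area A_ann = π/4 × (72.5² − 29.1²) = 3463 mm^2
On retraction the pressure acts on the annular area (bore minus rod).
F = P × A_ann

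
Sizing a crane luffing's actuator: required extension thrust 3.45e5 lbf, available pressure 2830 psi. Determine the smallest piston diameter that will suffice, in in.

Extension force acts on the full piston face: F = P × (π/4)D².
D = √(4F / (πP)) = √(4 × 3.45e5 lbf / (π × 2830 psi))

D ≈ 12.5 in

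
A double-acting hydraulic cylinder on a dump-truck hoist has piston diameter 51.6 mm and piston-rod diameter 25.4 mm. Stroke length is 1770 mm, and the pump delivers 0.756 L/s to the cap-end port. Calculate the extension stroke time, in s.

t ≈ 4.90 s

Cap-side area A_cap = π/4 × (51.6 mm)² = 2091 mm^2
Swept volume V = A × L; t = V / Q = A·L / Q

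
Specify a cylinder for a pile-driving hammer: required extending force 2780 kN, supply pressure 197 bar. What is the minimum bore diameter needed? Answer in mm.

Extension force acts on the full piston face: F = P × (π/4)D².
D = √(4F / (πP)) = √(4 × 2780 kN / (π × 197 bar))

D ≈ 424 mm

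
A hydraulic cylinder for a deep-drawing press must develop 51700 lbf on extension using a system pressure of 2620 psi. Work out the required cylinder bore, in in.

Extension force acts on the full piston face: F = P × (π/4)D².
D = √(4F / (πP)) = √(4 × 51700 lbf / (π × 2620 psi))

D ≈ 5.01 in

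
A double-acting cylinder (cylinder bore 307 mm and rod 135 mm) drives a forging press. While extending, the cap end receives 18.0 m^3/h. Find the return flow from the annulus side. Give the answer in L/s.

Cap-side area A_cap = π/4 × (307 mm)² = 74020 mm^2
Rod-side annular area A_ann = π/4 × (307² − 135²) = 59710 mm^2
Piston speed v = Q_in/A_cap; rod-end outflow Q_out = v × A_ann = Q_in × A_ann/A_cap.

Q_out ≈ 4.03 L/s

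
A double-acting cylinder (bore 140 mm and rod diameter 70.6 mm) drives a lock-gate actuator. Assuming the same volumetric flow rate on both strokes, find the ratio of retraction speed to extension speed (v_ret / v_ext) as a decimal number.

v_ret/v_ext ≈ 1.34

Cap-side area A_cap = π/4 × (140 mm)² = 15390 mm^2
Rod-side annular area A_ann = π/4 × (140² − 70.6²) = 11480 mm^2
For equal Q, v ∝ 1/A, so v_ret/v_ext = A_cap/A_ann.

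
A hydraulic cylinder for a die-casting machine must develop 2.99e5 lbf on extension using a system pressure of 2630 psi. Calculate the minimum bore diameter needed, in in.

Extension force acts on the full piston face: F = P × (π/4)D².
D = √(4F / (πP)) = √(4 × 2.99e5 lbf / (π × 2630 psi))

D ≈ 12.0 in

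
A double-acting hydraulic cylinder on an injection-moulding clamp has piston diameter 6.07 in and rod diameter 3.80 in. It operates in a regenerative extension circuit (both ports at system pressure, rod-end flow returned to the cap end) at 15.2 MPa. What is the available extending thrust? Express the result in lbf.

F ≈ 25000 lbf

With equal pressure on both faces, forces on the annular region cancel; the net push is pressure × rod cross-section.
Rod cross-section A_rod = π/4 × (3.80 in)² = 11.34 in^2
F = P × A_rod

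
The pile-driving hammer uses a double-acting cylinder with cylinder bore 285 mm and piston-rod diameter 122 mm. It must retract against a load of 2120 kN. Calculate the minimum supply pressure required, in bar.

Rod-side annular area A_ann = π/4 × (285² − 122²) = 52100 mm^2
Retraction: pressure acts on the annular area.
P = F / A = 2120 kN / A

P ≈ 407 bar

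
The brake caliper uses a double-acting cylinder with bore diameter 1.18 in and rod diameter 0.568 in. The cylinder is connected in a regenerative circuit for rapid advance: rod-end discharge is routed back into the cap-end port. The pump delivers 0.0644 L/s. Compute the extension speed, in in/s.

v ≈ 15.5 in/s

In regeneration the rod-end outflow joins the pump flow into the cap end, so the net volume the pump must supply per unit advance equals the rod cross-section area.
Rod cross-section A_rod = π/4 × (0.568 in)² = 0.2534 in^2
v = Q_pump / A_rod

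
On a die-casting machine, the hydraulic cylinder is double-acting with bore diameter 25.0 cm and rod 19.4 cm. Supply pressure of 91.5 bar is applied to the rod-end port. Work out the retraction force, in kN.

F ≈ 179 kN

Rod-side annular area A_ann = π/4 × (25.0² − 19.4²) = 195.3 cm^2
On retraction the pressure acts on the annular area (bore minus rod).
F = P × A_ann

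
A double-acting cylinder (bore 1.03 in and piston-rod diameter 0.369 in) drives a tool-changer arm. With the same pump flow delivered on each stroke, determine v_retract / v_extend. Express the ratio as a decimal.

v_ret/v_ext ≈ 1.15

Cap-side area A_cap = π/4 × (1.03 in)² = 0.8332 in^2
Rod-side annular area A_ann = π/4 × (1.03² − 0.369²) = 0.7263 in^2
For equal Q, v ∝ 1/A, so v_ret/v_ext = A_cap/A_ann.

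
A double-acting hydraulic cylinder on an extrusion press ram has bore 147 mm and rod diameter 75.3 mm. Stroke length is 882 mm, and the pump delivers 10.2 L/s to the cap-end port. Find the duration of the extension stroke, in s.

t ≈ 1.47 s

Cap-side area A_cap = π/4 × (147 mm)² = 16970 mm^2
Swept volume V = A × L; t = V / Q = A·L / Q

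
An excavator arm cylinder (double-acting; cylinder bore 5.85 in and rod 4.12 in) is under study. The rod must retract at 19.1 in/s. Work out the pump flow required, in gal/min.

Rod-side annular area A_ann = π/4 × (5.85² − 4.12²) = 13.55 in^2
Q = A × v

Q ≈ 67.2 gal/min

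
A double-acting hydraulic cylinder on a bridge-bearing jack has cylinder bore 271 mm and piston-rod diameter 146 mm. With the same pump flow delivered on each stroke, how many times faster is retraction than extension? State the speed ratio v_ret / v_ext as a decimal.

Cap-side area A_cap = π/4 × (271 mm)² = 57680 mm^2
Rod-side annular area A_ann = π/4 × (271² − 146²) = 40940 mm^2
For equal Q, v ∝ 1/A, so v_ret/v_ext = A_cap/A_ann.

v_ret/v_ext ≈ 1.41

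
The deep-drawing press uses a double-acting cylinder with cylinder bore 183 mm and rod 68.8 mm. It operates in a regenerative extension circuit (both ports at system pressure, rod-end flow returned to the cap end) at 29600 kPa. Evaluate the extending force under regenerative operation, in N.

With equal pressure on both faces, forces on the annular region cancel; the net push is pressure × rod cross-section.
Rod cross-section A_rod = π/4 × (68.8 mm)² = 3718 mm^2
F = P × A_rod

F ≈ 1.10e5 N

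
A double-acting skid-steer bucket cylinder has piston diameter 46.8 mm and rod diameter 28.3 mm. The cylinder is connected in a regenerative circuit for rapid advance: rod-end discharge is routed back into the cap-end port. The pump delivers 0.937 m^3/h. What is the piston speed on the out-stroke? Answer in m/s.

v ≈ 0.414 m/s

In regeneration the rod-end outflow joins the pump flow into the cap end, so the net volume the pump must supply per unit advance equals the rod cross-section area.
Rod cross-section A_rod = π/4 × (28.3 mm)² = 629.0 mm^2
v = Q_pump / A_rod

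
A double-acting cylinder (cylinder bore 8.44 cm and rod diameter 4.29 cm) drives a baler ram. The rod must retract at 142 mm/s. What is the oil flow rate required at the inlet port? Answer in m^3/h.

Q ≈ 2.12 m^3/h

Rod-side annular area A_ann = π/4 × (8.44² − 4.29²) = 41.49 cm^2
Q = A × v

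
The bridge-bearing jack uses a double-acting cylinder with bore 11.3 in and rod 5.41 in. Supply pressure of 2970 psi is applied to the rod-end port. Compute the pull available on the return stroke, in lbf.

Rod-side annular area A_ann = π/4 × (11.3² − 5.41²) = 77.30 in^2
On retraction the pressure acts on the annular area (bore minus rod).
F = P × A_ann

F ≈ 2.30e5 lbf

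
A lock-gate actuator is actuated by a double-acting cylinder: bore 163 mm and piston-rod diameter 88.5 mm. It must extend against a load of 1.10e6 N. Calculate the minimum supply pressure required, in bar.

Cap-side area A_cap = π/4 × (163 mm)² = 20870 mm^2
P = F / A = 1.10e6 N / A

P ≈ 527 bar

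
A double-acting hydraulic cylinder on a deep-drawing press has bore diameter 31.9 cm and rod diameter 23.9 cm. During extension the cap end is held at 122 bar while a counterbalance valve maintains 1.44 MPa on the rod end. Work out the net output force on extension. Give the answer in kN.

Cap-side area A_cap = π/4 × (31.9 cm)² = 799.2 cm^2
Rod-side annular area A_ann = π/4 × (31.9² − 23.9²) = 350.6 cm^2
Net thrust = P_cap·A_cap − P_rod·A_ann = 975.1 kN − 50.49 kN

F ≈ 925 kN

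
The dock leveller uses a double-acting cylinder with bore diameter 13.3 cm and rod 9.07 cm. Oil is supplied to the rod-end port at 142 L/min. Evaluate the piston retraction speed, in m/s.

Rod-side annular area A_ann = π/4 × (13.3² − 9.07²) = 74.32 cm^2
Flow into the rod-end port fills the annular volume.
v = Q / A

v ≈ 0.318 m/s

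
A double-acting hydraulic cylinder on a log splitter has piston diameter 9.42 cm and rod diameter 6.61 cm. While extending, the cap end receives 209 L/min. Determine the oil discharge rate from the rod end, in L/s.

Q_out ≈ 1.77 L/s

Cap-side area A_cap = π/4 × (9.42 cm)² = 69.69 cm^2
Rod-side annular area A_ann = π/4 × (9.42² − 6.61²) = 35.38 cm^2
Piston speed v = Q_in/A_cap; rod-end outflow Q_out = v × A_ann = Q_in × A_ann/A_cap.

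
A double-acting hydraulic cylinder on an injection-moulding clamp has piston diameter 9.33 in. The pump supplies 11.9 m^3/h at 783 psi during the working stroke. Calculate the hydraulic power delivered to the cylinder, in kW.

Hydraulic power = P × Q

W ≈ 17.8 kW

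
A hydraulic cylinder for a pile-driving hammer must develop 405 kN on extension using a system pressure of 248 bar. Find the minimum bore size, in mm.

Extension force acts on the full piston face: F = P × (π/4)D².
D = √(4F / (πP)) = √(4 × 405 kN / (π × 248 bar))

D ≈ 144 mm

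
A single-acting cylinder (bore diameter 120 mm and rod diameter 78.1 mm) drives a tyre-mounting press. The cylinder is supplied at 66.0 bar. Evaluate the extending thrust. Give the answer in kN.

F ≈ 74.6 kN

Cap-side area A_cap = π/4 × (120 mm)² = 11310 mm^2
F = P × A_cap = 66.0 bar × A_cap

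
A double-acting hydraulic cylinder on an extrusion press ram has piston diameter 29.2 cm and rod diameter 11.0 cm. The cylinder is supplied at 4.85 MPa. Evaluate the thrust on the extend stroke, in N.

Cap-side area A_cap = π/4 × (29.2 cm)² = 669.7 cm^2
F = P × A_cap = 4.85 MPa × A_cap

F ≈ 3.25e5 N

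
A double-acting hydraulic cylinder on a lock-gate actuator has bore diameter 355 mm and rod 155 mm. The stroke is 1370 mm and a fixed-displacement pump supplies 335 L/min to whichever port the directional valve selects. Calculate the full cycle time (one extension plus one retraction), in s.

t ≈ 43.9 s

Cap-side area A_cap = π/4 × (355 mm)² = 98980 mm^2
Rod-side annular area A_ann = π/4 × (355² − 155²) = 80110 mm^2
t_ext = A_cap·L/Q = 24.29 s
t_ret = A_ann·L/Q = 19.66 s
t_cycle = t_ext + t_ret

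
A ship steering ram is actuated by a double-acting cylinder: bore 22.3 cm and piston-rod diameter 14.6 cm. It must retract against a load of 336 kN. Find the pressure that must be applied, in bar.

Rod-side annular area A_ann = π/4 × (22.3² − 14.6²) = 223.2 cm^2
Retraction: pressure acts on the annular area.
P = F / A = 336 kN / A

P ≈ 151 bar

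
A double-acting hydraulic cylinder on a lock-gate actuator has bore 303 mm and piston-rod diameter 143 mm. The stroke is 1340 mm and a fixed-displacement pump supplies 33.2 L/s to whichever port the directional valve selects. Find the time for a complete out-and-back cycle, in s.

Cap-side area A_cap = π/4 × (303 mm)² = 72110 mm^2
Rod-side annular area A_ann = π/4 × (303² − 143²) = 56050 mm^2
t_ext = A_cap·L/Q = 2.910 s
t_ret = A_ann·L/Q = 2.262 s
t_cycle = t_ext + t_ret

t ≈ 5.17 s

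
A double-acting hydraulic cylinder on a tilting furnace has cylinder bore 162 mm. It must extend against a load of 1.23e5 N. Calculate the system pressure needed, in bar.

P ≈ 59.7 bar

Cap-side area A_cap = π/4 × (162 mm)² = 20610 mm^2
P = F / A = 1.23e5 N / A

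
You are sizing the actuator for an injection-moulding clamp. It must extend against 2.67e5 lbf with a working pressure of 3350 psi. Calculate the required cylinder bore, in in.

Extension force acts on the full piston face: F = P × (π/4)D².
D = √(4F / (πP)) = √(4 × 2.67e5 lbf / (π × 3350 psi))

D ≈ 10.1 in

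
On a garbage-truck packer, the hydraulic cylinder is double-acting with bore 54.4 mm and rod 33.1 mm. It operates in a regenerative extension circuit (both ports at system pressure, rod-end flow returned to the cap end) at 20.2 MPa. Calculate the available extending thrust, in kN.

With equal pressure on both faces, forces on the annular region cancel; the net push is pressure × rod cross-section.
Rod cross-section A_rod = π/4 × (33.1 mm)² = 860.5 mm^2
F = P × A_rod

F ≈ 17.4 kN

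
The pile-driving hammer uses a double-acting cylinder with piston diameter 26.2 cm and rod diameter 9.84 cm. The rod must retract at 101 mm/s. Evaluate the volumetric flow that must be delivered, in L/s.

Rod-side annular area A_ann = π/4 × (26.2² − 9.84²) = 463.1 cm^2
Q = A × v

Q ≈ 4.68 L/s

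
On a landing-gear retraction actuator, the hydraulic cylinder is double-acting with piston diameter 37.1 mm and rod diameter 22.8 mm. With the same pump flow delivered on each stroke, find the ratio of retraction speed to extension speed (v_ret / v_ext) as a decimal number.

v_ret/v_ext ≈ 1.61

Cap-side area A_cap = π/4 × (37.1 mm)² = 1081 mm^2
Rod-side annular area A_ann = π/4 × (37.1² − 22.8²) = 672.7 mm^2
For equal Q, v ∝ 1/A, so v_ret/v_ext = A_cap/A_ann.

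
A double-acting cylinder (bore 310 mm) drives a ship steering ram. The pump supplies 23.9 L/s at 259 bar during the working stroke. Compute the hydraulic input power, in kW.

W ≈ 619 kW

Hydraulic power = P × Q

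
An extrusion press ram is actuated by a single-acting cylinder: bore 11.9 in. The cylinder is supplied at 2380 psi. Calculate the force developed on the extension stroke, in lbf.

Cap-side area A_cap = π/4 × (11.9 in)² = 111.2 in^2
F = P × A_cap = 2380 psi × A_cap

F ≈ 2.65e5 lbf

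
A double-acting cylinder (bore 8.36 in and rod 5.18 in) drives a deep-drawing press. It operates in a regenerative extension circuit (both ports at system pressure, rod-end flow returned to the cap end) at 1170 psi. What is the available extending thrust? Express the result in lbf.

With equal pressure on both faces, forces on the annular region cancel; the net push is pressure × rod cross-section.
Rod cross-section A_rod = π/4 × (5.18 in)² = 21.07 in^2
F = P × A_rod

F ≈ 24700 lbf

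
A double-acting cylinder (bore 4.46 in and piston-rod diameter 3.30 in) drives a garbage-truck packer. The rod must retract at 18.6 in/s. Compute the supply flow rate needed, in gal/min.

Rod-side annular area A_ann = π/4 × (4.46² − 3.30²) = 7.070 in^2
Q = A × v

Q ≈ 34.2 gal/min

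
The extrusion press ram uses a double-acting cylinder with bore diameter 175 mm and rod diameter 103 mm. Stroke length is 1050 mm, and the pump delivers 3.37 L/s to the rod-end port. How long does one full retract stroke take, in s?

Rod-side annular area A_ann = π/4 × (175² − 103²) = 15720 mm^2
Swept volume V = A × L; t = V / Q = A·L / Q

t ≈ 4.90 s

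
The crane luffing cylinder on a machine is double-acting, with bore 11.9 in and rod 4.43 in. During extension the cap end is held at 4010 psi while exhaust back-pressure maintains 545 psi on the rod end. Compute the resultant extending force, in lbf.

F ≈ 3.94e5 lbf

Cap-side area A_cap = π/4 × (11.9 in)² = 111.2 in^2
Rod-side annular area A_ann = π/4 × (11.9² − 4.43²) = 95.81 in^2
Net thrust = P_cap·A_cap − P_rod·A_ann = 4.460e5 lbf − 52210 lbf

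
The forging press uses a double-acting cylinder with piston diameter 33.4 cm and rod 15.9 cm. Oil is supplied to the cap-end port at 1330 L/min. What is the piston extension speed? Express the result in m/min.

v ≈ 15.2 m/min

Cap-side area A_cap = π/4 × (33.4 cm)² = 876.2 cm^2
v = Q / A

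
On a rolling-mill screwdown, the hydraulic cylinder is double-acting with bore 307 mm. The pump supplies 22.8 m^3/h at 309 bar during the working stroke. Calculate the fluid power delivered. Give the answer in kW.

W ≈ 196 kW

Hydraulic power = P × Q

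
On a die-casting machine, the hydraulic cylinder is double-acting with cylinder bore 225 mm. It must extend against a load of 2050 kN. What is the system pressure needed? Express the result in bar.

P ≈ 516 bar

Cap-side area A_cap = π/4 × (225 mm)² = 39760 mm^2
P = F / A = 2050 kN / A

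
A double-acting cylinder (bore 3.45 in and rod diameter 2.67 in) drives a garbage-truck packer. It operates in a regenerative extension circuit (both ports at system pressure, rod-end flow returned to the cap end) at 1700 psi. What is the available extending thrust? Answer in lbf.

With equal pressure on both faces, forces on the annular region cancel; the net push is pressure × rod cross-section.
Rod cross-section A_rod = π/4 × (2.67 in)² = 5.599 in^2
F = P × A_rod

F ≈ 9520 lbf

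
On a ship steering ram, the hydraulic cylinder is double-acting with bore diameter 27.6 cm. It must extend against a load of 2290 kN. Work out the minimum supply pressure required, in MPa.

P ≈ 38.3 MPa

Cap-side area A_cap = π/4 × (27.6 cm)² = 598.3 cm^2
P = F / A = 2290 kN / A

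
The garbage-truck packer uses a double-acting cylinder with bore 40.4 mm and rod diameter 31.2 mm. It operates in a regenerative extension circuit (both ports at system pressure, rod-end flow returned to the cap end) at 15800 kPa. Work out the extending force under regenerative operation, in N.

With equal pressure on both faces, forces on the annular region cancel; the net push is pressure × rod cross-section.
Rod cross-section A_rod = π/4 × (31.2 mm)² = 764.5 mm^2
F = P × A_rod

F ≈ 12100 N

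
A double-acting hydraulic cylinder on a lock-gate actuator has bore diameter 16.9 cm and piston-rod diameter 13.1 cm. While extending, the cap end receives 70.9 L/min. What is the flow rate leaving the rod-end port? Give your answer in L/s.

Cap-side area A_cap = π/4 × (16.9 cm)² = 224.3 cm^2
Rod-side annular area A_ann = π/4 × (16.9² − 13.1²) = 89.54 cm^2
Piston speed v = Q_in/A_cap; rod-end outflow Q_out = v × A_ann = Q_in × A_ann/A_cap.

Q_out ≈ 0.472 L/s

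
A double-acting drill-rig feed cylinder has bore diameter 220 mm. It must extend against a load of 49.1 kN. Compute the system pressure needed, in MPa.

Cap-side area A_cap = π/4 × (220 mm)² = 38010 mm^2
P = F / A = 49.1 kN / A

P ≈ 1.29 MPa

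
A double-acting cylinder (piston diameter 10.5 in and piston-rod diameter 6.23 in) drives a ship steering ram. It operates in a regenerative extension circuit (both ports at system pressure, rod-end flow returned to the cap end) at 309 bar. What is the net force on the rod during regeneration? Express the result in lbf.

F ≈ 1.37e5 lbf

With equal pressure on both faces, forces on the annular region cancel; the net push is pressure × rod cross-section.
Rod cross-section A_rod = π/4 × (6.23 in)² = 30.48 in^2
F = P × A_rod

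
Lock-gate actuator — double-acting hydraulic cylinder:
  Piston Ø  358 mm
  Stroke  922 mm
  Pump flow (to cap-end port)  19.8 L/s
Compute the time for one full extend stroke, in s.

t ≈ 4.69 s

Cap-side area A_cap = π/4 × (358 mm)² = 1.007e5 mm^2
Swept volume V = A × L; t = V / Q = A·L / Q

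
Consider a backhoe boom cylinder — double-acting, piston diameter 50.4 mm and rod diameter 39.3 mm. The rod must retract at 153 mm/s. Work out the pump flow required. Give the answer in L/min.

Q ≈ 7.18 L/min

Rod-side annular area A_ann = π/4 × (50.4² − 39.3²) = 782.0 mm^2
Q = A × v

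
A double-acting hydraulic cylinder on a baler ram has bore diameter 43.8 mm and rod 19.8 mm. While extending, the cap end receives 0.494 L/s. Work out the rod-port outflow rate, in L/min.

Q_out ≈ 23.6 L/min

Cap-side area A_cap = π/4 × (43.8 mm)² = 1507 mm^2
Rod-side annular area A_ann = π/4 × (43.8² − 19.8²) = 1199 mm^2
Piston speed v = Q_in/A_cap; rod-end outflow Q_out = v × A_ann = Q_in × A_ann/A_cap.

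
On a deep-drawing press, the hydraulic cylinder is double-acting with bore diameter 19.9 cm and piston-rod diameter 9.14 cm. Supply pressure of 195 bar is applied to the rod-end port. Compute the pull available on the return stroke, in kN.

F ≈ 479 kN

Rod-side annular area A_ann = π/4 × (19.9² − 9.14²) = 245.4 cm^2
On retraction the pressure acts on the annular area (bore minus rod).
F = P × A_ann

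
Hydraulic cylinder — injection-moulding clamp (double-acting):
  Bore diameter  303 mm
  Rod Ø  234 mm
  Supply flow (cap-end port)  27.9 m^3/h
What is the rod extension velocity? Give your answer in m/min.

Cap-side area A_cap = π/4 × (303 mm)² = 72110 mm^2
v = Q / A

v ≈ 6.45 m/min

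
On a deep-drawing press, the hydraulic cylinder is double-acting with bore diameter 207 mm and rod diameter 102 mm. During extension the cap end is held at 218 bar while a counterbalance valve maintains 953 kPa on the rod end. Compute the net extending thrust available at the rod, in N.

Cap-side area A_cap = π/4 × (207 mm)² = 33650 mm^2
Rod-side annular area A_ann = π/4 × (207² − 102²) = 25480 mm^2
Net thrust = P_cap·A_cap − P_rod·A_ann = 7.336e5 N − 24280 N

F ≈ 7.09e5 N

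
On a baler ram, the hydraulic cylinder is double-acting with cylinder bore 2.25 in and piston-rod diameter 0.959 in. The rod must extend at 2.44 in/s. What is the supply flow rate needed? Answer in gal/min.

Q ≈ 2.52 gal/min

Cap-side area A_cap = π/4 × (2.25 in)² = 3.976 in^2
Q = A × v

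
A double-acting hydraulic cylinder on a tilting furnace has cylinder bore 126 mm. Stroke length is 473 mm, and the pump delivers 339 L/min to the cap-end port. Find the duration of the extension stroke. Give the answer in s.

t ≈ 1.04 s

Cap-side area A_cap = π/4 × (126 mm)² = 12470 mm^2
Swept volume V = A × L; t = V / Q = A·L / Q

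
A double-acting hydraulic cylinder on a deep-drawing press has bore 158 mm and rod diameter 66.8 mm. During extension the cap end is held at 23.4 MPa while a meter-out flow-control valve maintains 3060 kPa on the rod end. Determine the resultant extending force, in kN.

F ≈ 410 kN

Cap-side area A_cap = π/4 × (158 mm)² = 19610 mm^2
Rod-side annular area A_ann = π/4 × (158² − 66.8²) = 16100 mm^2
Net thrust = P_cap·A_cap − P_rod·A_ann = 458.8 kN − 49.27 kN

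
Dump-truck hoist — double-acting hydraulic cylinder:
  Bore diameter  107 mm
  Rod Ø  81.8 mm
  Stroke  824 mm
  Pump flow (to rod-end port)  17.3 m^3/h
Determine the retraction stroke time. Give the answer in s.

Rod-side annular area A_ann = π/4 × (107² − 81.8²) = 3737 mm^2
Swept volume V = A × L; t = V / Q = A·L / Q

t ≈ 0.641 s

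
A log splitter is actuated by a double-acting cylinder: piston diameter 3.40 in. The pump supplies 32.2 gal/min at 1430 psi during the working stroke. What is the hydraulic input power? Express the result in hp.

Hydraulic power = P × Q

W ≈ 26.9 hp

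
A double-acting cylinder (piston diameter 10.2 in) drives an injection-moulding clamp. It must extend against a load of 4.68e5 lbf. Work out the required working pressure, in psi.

P ≈ 5730 psi

Cap-side area A_cap = π/4 × (10.2 in)² = 81.71 in^2
P = F / A = 4.68e5 lbf / A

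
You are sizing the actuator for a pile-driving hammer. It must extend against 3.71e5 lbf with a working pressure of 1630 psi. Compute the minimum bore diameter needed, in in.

Extension force acts on the full piston face: F = P × (π/4)D².
D = √(4F / (πP)) = √(4 × 3.71e5 lbf / (π × 1630 psi))

D ≈ 17.0 in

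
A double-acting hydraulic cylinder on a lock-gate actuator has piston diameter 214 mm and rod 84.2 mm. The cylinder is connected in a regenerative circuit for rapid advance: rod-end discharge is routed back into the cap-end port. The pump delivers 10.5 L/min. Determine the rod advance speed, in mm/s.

v ≈ 31.4 mm/s

In regeneration the rod-end outflow joins the pump flow into the cap end, so the net volume the pump must supply per unit advance equals the rod cross-section area.
Rod cross-section A_rod = π/4 × (84.2 mm)² = 5568 mm^2
v = Q_pump / A_rod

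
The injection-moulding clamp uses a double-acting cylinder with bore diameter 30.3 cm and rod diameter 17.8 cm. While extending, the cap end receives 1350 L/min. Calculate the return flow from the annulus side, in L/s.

Q_out ≈ 14.7 L/s

Cap-side area A_cap = π/4 × (30.3 cm)² = 721.1 cm^2
Rod-side annular area A_ann = π/4 × (30.3² − 17.8²) = 472.2 cm^2
Piston speed v = Q_in/A_cap; rod-end outflow Q_out = v × A_ann = Q_in × A_ann/A_cap.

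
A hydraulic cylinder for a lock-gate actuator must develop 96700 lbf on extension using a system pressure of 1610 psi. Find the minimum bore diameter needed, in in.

D ≈ 8.74 in

Extension force acts on the full piston face: F = P × (π/4)D².
D = √(4F / (πP)) = √(4 × 96700 lbf / (π × 1610 psi))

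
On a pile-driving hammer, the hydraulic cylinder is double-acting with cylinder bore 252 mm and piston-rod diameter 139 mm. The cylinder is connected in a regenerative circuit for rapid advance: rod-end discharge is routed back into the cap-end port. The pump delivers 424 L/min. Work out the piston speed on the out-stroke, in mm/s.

v ≈ 466 mm/s

In regeneration the rod-end outflow joins the pump flow into the cap end, so the net volume the pump must supply per unit advance equals the rod cross-section area.
Rod cross-section A_rod = π/4 × (139 mm)² = 15170 mm^2
v = Q_pump / A_rod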